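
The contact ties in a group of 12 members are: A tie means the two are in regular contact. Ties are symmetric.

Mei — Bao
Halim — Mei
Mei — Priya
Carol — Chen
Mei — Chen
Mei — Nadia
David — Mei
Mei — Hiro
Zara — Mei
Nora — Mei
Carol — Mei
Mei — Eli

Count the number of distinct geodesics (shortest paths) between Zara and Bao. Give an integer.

The shortest distance is 2, and the only length-2 path is Zara–Mei–Bao. So there is exactly 1 shortest path.

1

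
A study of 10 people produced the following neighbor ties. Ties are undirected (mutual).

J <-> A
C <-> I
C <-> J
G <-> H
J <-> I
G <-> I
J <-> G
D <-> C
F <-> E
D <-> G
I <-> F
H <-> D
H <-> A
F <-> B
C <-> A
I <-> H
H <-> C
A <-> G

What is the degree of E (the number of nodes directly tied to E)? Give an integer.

1

E is directly tied to F. That is 1 neighbor, so the degree of E is 1.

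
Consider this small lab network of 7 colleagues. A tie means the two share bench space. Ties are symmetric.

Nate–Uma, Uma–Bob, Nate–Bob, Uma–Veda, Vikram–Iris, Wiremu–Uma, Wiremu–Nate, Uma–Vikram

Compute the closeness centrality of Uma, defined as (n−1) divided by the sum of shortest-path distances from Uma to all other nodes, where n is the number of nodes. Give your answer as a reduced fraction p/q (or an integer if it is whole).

Distances from Uma: Bob:1, Iris:2, Nate:1, Veda:1, Vikram:1, Wiremu:1. Sum = 7.
n = 7, so closeness = 6/7.

6/7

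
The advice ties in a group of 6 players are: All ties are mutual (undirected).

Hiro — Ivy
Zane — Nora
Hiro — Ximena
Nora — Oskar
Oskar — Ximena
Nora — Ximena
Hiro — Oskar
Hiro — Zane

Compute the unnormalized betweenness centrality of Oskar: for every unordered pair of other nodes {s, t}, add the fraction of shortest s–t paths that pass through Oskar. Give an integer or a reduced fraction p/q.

2/3

Pairs whose geodesics pass through Oskar — Ivy–Nora: 1/3; Hiro–Nora: 1/3.
All other pairs contribute 0.
Summing the contributions gives betweenness(Oskar) = 2/3.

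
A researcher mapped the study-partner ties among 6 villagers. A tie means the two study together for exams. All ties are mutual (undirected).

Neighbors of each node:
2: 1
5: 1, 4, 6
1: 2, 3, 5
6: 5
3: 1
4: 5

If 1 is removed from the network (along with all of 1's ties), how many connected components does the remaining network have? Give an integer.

3

Without 1, the remaining ties split the others into: {4, 5, 6}; {2}; {3}.
That's 3 separate components.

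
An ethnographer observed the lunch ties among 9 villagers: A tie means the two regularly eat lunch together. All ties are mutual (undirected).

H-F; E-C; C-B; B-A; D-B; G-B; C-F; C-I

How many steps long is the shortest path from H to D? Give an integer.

4

One shortest route is H – F – C – B – D, which uses 4 edges, and at distance 3 from H we only reach {B, E, I}, which does not include D. So d(H,D) = 4.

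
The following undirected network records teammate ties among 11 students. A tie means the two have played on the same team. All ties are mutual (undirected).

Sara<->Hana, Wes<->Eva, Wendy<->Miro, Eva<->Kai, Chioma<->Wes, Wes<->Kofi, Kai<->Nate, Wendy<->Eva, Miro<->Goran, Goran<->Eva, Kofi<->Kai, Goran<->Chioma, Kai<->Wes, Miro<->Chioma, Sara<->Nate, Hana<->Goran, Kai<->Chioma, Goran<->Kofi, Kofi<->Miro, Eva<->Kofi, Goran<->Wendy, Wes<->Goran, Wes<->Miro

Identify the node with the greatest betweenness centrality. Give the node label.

Unnormalized betweenness of each node: Chioma:79/60, Eva:199/60, Goran:64/5, Hana:26/5, Kai:563/60, Kofi:47/30, Miro:17/12, Nate:16/5, Sara:7/5, Wendy:1/4, Wes:43/20.
Goran has the largest value, 64/5, making it the main broker — the node through which the most shortest paths run.

Goran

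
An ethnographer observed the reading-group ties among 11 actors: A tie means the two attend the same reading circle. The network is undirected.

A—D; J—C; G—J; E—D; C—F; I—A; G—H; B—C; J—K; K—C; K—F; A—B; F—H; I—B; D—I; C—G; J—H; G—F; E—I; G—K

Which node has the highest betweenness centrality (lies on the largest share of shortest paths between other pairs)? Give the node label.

C

Unnormalized betweenness of each node: A:7/2, B:24, C:101/4, D:1/2, E:0, F:7/3, G:31/12, H:1/4, I:11, J:7/3, K:1/4.
C has the largest value, 101/4, making it the main broker — the node through which the most shortest paths run.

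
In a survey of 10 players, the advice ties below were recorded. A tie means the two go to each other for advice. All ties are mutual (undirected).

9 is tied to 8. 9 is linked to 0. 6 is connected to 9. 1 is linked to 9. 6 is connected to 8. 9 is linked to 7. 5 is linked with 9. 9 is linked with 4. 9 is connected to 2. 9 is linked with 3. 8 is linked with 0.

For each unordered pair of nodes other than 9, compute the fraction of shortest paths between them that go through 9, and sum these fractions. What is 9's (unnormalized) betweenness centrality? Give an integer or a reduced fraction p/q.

Pairs whose geodesics pass through 9 — 5–4: 1; 5–2: 1; 5–1: 1; 5–0: 1; 5–6: 1; 5–8: 1; 5–3: 1; 5–7: 1; 4–2: 1; 4–1: 1; 4–0: 1; 4–6: 1; 4–8: 1; 4–3: 1 … (+20 more pairs).
All other pairs contribute 0.
Summing the contributions gives betweenness(9) = 67/2.

67/2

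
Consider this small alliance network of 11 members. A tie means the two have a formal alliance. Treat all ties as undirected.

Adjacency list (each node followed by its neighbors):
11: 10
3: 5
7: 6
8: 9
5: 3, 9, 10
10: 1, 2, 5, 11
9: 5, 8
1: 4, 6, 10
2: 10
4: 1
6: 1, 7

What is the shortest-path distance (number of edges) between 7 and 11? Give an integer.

4

One shortest route is 7 – 6 – 1 – 10 – 11, which uses 4 edges, and at distance 3 from 7 we only reach {4, 10}, which does not include 11. So d(7,11) = 4.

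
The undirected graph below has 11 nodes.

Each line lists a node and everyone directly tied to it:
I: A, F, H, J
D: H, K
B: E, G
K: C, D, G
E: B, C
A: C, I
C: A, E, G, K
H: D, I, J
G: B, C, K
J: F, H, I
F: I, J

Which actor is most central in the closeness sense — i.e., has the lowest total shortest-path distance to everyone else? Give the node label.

C

Farness (sum of distances to all others) for each node — A:20, B:30, C:19, D:22, E:26, F:29, G:23, H:23, I:21, J:26, K:21.
The smallest farness is 19, for C, so C has the highest closeness.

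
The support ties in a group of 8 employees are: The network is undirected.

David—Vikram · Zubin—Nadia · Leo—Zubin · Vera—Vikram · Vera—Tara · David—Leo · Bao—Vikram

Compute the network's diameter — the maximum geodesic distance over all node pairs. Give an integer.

Eccentricity of each node (its greatest distance to any other): Bao:5, David:3, Leo:4, Nadia:6, Tara:6, Vera:5, Vikram:4, Zubin:5.
The maximum eccentricity is 6, realized for instance by the pair Tara–Nadia via Tara – Vera – Vikram – David – Leo – Zubin – Nadia. So the diameter is 6.

6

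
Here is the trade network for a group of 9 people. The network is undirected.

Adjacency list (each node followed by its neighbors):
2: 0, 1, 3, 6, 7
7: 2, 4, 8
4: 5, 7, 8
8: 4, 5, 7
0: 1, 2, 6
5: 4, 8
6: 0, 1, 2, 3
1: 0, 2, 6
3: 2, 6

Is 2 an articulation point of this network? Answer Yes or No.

Yes

Removing 2 leaves {0, 1, 3, and 6} with no path to {4, 5, 7, and 8}, so the network splits into 2 components. 2 is a cut vertex.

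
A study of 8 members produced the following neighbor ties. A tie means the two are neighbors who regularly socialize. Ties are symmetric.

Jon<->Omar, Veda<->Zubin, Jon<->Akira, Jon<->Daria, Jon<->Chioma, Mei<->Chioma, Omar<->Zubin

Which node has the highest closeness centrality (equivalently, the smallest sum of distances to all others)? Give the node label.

Jon

Farness (sum of distances to all others) for each node — Akira:17, Chioma:15, Daria:17, Jon:11, Mei:21, Omar:13, Veda:23, Zubin:17.
The smallest farness is 11, for Jon, so Jon has the highest closeness.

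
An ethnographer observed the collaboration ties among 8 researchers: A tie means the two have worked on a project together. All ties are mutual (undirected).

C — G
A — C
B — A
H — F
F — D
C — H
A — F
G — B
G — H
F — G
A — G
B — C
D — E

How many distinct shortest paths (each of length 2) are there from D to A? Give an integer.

1

The shortest distance is 2, and the only length-2 path is D–F–A. So there is exactly 1 shortest path.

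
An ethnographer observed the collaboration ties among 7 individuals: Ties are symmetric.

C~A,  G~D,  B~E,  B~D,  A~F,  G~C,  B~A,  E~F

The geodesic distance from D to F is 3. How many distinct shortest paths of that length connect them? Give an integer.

2

The shortest distance is 3. The length-3 paths are: D–B–E–F; D–B–A–F.
That gives 2 distinct shortest paths.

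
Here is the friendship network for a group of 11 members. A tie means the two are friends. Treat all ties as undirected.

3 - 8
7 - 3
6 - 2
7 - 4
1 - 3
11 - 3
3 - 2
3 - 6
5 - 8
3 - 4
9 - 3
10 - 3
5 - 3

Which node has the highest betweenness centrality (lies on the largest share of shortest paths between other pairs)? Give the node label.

3

Unnormalized betweenness of each node: 1:0, 2:0, 3:42, 4:0, 5:0, 6:0, 7:0, 8:0, 9:0, 10:0, 11:0.
3 has the largest value, 42, making it the main broker — the node through which the most shortest paths run.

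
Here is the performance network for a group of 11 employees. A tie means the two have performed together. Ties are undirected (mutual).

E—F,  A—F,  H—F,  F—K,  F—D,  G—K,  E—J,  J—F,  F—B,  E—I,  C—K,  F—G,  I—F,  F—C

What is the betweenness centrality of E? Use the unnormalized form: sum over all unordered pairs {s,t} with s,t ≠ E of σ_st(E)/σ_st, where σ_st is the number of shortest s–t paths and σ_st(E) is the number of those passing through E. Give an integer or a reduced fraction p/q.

1/2

Pairs whose geodesics pass through E — I–J: 1/2.
All other pairs contribute 0.
Summing the contributions gives betweenness(E) = 1/2.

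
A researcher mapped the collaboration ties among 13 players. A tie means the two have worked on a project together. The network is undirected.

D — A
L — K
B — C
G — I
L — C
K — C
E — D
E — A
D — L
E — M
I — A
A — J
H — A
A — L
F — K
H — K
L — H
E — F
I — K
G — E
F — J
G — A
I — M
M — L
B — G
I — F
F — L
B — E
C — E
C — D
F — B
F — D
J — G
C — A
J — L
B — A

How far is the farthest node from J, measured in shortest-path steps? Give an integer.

Distances from J: A:1, B:2, C:2, D:2, E:2, F:1, G:1, H:2, I:2, K:2, L:1, M:2.
The largest is 2 (to I, E, H, C, D, B, K, and M), so the eccentricity of J is 2.

2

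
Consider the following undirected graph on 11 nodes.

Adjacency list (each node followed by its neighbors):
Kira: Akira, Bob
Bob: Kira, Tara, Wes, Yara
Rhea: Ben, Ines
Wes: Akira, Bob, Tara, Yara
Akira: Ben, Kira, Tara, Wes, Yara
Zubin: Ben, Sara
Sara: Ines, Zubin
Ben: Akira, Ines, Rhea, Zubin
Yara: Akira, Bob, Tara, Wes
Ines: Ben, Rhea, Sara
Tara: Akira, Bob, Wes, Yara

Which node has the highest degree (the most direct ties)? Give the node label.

Akira

Degrees — Akira:5, Ben:4, Bob:4, Ines:3, Kira:2, Rhea:2, Sara:2, Tara:4, Wes:4, Yara:4, Zubin:2.
The maximum is 5, attained only by Akira.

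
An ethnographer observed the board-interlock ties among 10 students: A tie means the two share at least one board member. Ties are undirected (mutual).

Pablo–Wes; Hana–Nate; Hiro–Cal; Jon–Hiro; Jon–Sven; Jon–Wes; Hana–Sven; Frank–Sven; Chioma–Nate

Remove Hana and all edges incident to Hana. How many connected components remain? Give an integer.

Without Hana, the remaining ties split the others into: {Cal, Frank, Hiro, Jon, Pablo, Sven, Wes}; {Chioma, Nate}.
That's 2 separate components.

2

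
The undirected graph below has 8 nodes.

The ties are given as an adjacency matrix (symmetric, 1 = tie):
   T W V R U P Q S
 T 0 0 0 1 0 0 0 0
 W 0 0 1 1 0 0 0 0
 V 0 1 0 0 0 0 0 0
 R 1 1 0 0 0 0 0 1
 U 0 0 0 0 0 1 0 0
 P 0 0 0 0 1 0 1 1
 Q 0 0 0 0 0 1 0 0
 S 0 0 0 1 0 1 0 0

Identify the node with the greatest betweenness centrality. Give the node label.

Unnormalized betweenness of each node: P:11, Q:0, R:14, S:12, T:0, U:0, V:0, W:6.
R has the largest value, 14, making it the main broker — the node through which the most shortest paths run.

R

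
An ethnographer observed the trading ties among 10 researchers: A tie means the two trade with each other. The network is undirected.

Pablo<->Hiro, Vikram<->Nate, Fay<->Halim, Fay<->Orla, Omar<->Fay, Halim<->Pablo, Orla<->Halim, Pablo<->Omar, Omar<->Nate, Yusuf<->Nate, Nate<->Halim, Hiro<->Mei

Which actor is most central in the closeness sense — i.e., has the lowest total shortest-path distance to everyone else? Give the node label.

Halim

Farness (sum of distances to all others) for each node — Fay:20, Halim:15, Hiro:23, Mei:31, Nate:17, Omar:16, Orla:21, Pablo:17, Vikram:25, Yusuf:25.
The smallest farness is 15, for Halim, so Halim has the highest closeness.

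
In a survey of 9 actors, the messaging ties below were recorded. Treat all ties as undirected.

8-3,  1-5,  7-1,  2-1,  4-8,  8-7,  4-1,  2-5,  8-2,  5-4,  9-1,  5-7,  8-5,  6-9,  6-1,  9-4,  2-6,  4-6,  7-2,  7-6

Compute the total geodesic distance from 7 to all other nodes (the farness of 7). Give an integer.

11

Distances from 7: 1:1, 2:1, 3:2, 4:2, 5:1, 6:1, 8:1, 9:2.
Sum = 1 + 1 + 2 + 2 + 1 + 1 + 1 + 2 = 11.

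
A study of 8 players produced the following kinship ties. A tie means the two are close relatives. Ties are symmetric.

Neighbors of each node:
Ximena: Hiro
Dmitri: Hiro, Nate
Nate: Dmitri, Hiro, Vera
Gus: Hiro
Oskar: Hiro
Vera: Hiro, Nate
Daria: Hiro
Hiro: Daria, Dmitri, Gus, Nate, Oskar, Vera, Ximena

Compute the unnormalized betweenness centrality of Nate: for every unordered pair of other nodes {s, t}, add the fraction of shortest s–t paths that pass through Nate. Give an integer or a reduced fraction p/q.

Pairs whose geodesics pass through Nate — Dmitri–Vera: 1/2.
All other pairs contribute 0.
Summing the contributions gives betweenness(Nate) = 1/2.

1/2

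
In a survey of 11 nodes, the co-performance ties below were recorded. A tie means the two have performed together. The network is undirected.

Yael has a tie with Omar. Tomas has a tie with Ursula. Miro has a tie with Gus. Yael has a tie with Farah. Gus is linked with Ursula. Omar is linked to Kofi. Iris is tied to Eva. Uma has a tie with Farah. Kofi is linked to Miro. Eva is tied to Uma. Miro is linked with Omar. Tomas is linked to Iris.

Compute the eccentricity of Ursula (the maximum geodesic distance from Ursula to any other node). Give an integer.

5

Distances from Ursula: Eva:3, Farah:5, Gus:1, Iris:2, Kofi:3, Miro:2, Omar:3, Tomas:1, Uma:4, Yael:4.
The largest is 5 (to Farah), so the eccentricity of Ursula is 5.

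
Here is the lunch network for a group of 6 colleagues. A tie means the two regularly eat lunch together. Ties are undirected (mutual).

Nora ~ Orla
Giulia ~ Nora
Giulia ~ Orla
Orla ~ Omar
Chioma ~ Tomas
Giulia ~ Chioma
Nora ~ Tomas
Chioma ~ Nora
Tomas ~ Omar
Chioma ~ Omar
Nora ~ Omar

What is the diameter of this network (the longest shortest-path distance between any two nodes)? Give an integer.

2

Eccentricity of each node (its greatest distance to any other): Chioma:2, Giulia:2, Nora:1, Omar:2, Orla:2, Tomas:2.
The maximum eccentricity is 2, realized for instance by the pair Giulia–Omar via Giulia – Nora – Omar. So the diameter is 2.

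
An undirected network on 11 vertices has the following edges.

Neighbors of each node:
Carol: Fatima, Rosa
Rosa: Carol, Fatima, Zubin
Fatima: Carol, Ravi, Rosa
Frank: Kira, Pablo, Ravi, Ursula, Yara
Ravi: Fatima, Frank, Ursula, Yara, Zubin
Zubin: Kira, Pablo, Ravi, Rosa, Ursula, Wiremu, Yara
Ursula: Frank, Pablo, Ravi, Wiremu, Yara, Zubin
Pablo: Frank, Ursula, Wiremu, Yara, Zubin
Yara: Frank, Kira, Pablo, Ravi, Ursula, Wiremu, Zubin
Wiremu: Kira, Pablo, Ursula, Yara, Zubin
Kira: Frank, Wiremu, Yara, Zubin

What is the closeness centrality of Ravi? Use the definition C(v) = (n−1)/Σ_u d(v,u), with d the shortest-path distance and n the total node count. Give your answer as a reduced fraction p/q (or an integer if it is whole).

2/3

Distances from Ravi: Carol:2, Fatima:1, Frank:1, Kira:2, Pablo:2, Rosa:2, Ursula:1, Wiremu:2, Yara:1, Zubin:1. Sum = 15.
n = 11, so closeness = 10/15 = 2/3.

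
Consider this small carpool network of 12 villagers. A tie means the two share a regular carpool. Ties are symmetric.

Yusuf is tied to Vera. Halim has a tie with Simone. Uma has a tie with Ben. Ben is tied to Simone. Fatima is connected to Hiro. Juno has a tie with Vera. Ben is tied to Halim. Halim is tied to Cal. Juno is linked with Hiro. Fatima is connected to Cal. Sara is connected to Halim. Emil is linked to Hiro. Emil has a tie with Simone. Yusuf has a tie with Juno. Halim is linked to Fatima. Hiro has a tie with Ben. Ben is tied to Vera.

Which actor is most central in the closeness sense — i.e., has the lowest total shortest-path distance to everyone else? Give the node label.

Ben

Farness (sum of distances to all others) for each node — Ben:17, Cal:26, Emil:25, Fatima:22, Halim:19, Hiro:19, Juno:25, Sara:29, Simone:21, Uma:27, Vera:23, Yusuf:29.
The smallest farness is 17, for Ben, so Ben has the highest closeness.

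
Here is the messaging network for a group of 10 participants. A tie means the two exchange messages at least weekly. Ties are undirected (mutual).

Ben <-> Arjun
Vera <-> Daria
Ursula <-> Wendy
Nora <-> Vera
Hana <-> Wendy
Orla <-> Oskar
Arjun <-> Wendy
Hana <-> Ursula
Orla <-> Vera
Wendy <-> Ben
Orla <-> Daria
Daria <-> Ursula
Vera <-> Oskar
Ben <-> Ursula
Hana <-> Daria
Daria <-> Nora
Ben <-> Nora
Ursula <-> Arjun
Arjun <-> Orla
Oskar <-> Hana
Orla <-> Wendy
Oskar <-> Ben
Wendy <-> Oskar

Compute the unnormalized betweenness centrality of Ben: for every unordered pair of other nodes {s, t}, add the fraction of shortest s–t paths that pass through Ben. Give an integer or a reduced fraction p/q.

Pairs whose geodesics pass through Ben — Oskar–Arjun: 1/3; Oskar–Ursula: 1/3; Oskar–Nora: 1/2; Arjun–Nora: 1; Ursula–Nora: 1/2; Wendy–Nora: 1.
All other pairs contribute 0.
Summing the contributions gives betweenness(Ben) = 11/3.

11/3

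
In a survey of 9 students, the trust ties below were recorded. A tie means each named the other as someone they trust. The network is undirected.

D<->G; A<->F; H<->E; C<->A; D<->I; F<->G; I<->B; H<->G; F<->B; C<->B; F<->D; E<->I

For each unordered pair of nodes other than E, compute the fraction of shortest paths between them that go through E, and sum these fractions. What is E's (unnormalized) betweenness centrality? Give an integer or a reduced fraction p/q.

Pairs whose geodesics pass through E — H–I: 1; H–B: 1/2; H–C: 1/3.
All other pairs contribute 0.
Summing the contributions gives betweenness(E) = 11/6.

11/6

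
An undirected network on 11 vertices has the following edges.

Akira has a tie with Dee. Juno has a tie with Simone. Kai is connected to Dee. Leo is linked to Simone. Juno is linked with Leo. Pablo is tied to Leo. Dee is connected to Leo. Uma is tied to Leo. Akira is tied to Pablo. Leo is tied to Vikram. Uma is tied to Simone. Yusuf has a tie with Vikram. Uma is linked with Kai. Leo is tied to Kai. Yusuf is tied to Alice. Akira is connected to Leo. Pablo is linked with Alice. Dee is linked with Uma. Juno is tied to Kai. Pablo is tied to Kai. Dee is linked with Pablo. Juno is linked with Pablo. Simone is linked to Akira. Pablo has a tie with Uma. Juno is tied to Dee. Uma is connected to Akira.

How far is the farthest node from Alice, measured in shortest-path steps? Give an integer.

3

Distances from Alice: Akira:2, Dee:2, Juno:2, Kai:2, Leo:2, Pablo:1, Simone:3, Uma:2, Vikram:2, Yusuf:1.
The largest is 3 (to Simone), so the eccentricity of Alice is 3.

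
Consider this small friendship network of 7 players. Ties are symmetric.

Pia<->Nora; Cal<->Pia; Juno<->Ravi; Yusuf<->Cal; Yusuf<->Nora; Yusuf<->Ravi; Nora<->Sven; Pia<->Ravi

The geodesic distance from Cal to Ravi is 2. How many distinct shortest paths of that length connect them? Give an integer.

2

The shortest distance is 2. The length-2 paths are: Cal–Yusuf–Ravi; Cal–Pia–Ravi.
That gives 2 distinct shortest paths.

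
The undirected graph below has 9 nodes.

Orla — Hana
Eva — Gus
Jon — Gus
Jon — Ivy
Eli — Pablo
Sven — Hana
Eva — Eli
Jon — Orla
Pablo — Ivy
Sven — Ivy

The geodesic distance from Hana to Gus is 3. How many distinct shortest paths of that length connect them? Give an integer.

1

The shortest distance is 3, and the only length-3 path is Hana–Orla–Jon–Gus. So there is exactly 1 shortest path.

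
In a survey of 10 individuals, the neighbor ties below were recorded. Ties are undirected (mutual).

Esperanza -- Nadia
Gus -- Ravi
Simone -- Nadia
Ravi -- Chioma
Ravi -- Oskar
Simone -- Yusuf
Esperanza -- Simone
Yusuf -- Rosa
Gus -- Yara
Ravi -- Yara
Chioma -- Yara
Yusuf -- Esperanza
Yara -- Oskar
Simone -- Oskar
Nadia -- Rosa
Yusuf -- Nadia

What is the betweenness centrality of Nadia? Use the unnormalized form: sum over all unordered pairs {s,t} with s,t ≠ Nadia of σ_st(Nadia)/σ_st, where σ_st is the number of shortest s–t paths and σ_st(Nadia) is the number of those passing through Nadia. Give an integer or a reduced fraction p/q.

7/2

Pairs whose geodesics pass through Nadia — Esperanza–Rosa: 1/2; Simone–Rosa: 1/2; Rosa–Chioma: 2/4; Rosa–Ravi: 1/2; Rosa–Gus: 2/4; Rosa–Oskar: 1/2; Rosa–Yara: 1/2.
All other pairs contribute 0.
Summing the contributions gives betweenness(Nadia) = 7/2.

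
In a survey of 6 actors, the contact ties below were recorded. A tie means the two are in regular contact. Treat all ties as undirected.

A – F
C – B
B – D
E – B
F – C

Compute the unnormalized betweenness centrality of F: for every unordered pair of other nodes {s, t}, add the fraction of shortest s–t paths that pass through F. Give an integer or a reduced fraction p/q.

4

Pairs whose geodesics pass through F — C–A: 1; D–A: 1; B–A: 1; E–A: 1.
All other pairs contribute 0.
Summing the contributions gives betweenness(F) = 4.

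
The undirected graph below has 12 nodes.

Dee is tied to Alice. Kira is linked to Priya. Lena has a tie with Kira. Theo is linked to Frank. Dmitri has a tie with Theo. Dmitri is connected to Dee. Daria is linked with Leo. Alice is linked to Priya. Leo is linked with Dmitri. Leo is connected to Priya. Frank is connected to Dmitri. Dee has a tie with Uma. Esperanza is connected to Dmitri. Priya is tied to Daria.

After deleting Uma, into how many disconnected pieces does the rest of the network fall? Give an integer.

1

Uma's neighbors (Dee) remain reachable from one another through other ties, so the rest of the network stays in one piece.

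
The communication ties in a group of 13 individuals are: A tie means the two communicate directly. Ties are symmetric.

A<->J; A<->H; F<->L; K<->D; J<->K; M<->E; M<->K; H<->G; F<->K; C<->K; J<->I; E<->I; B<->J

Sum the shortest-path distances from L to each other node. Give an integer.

42

Distances from L: A:4, B:4, C:3, D:3, E:4, F:1, G:6, H:5, I:4, J:3, K:2, M:3.
Sum = 4 + 4 + 3 + 3 + 4 + 1 + 6 + 5 + 4 + 3 + 2 + 3 = 42.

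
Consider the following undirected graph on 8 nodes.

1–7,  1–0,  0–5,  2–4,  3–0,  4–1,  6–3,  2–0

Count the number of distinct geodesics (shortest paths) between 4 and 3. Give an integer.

The shortest distance is 3. The length-3 paths are: 4–1–0–3; 4–2–0–3.
That gives 2 distinct shortest paths.

2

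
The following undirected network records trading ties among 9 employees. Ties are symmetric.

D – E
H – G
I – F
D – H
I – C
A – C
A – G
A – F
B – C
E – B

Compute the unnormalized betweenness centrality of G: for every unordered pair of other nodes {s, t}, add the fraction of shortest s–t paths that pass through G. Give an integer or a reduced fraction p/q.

6

Pairs whose geodesics pass through G — I–H: 2/2; F–H: 1; F–D: 1; A–H: 1; A–D: 1; H–C: 1.
All other pairs contribute 0.
Summing the contributions gives betweenness(G) = 6.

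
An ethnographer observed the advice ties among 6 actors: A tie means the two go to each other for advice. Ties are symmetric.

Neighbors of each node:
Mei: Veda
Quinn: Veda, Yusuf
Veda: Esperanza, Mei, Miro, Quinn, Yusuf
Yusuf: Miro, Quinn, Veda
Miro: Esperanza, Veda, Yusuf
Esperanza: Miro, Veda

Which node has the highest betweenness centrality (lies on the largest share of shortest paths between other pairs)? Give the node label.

Unnormalized betweenness of each node: Esperanza:0, Mei:0, Miro:1/2, Quinn:0, Veda:6, Yusuf:1/2.
Veda has the largest value, 6, making it the main broker — the node through which the most shortest paths run.

Veda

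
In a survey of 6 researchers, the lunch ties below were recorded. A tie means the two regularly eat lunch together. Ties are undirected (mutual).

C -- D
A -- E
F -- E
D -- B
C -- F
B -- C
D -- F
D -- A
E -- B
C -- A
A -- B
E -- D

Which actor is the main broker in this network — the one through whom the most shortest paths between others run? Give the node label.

Unnormalized betweenness of each node: A:1/4, B:1/4, C:2/3, D:11/12, E:2/3, F:1/4.
D has the largest value, 11/12, making it the main broker — the node through which the most shortest paths run.

D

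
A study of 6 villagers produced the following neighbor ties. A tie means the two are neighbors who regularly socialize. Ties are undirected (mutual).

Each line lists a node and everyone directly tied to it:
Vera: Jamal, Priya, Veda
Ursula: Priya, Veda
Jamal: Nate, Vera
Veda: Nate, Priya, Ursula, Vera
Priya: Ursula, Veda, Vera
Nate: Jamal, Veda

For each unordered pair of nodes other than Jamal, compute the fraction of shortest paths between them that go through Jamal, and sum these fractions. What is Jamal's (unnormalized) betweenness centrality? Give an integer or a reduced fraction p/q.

1/2

Pairs whose geodesics pass through Jamal — Vera–Nate: 1/2.
All other pairs contribute 0.
Summing the contributions gives betweenness(Jamal) = 1/2.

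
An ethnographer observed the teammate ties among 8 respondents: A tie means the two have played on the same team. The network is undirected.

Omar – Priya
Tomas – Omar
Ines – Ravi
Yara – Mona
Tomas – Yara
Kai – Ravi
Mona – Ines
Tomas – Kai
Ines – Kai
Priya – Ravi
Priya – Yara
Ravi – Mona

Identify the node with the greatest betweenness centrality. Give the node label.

Unnormalized betweenness of each node: Ines:1/2, Kai:5/2, Mona:3/2, Omar:1/2, Priya:19/6, Ravi:23/6, Tomas:10/3, Yara:8/3.
Ravi has the largest value, 23/6, making it the main broker — the node through which the most shortest paths run.

Ravi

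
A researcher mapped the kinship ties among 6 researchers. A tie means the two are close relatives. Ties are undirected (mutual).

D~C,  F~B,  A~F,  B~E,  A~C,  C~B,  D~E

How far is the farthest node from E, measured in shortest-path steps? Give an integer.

3

Distances from E: A:3, B:1, C:2, D:1, F:2.
The largest is 3 (to A), so the eccentricity of E is 3.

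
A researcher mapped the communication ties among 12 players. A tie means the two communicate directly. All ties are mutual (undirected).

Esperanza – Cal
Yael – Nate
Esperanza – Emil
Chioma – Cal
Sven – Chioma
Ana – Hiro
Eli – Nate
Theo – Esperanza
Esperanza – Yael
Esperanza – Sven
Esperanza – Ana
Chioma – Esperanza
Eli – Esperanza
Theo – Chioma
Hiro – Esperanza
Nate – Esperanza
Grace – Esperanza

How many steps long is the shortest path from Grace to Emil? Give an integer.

2

One shortest route is Grace – Esperanza – Emil, which uses 2 edges, and Grace and Emil are not directly tied, so nothing shorter exists. So d(Grace,Emil) = 2.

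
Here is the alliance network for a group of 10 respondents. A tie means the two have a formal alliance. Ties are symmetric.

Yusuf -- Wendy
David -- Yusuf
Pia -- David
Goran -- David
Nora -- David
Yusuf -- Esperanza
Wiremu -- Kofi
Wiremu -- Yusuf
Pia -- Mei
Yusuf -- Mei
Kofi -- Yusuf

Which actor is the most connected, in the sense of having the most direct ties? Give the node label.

Degrees — David:4, Esperanza:1, Goran:1, Kofi:2, Mei:2, Nora:1, Pia:2, Wendy:1, Wiremu:2, Yusuf:6.
The maximum is 6, attained only by Yusuf.

Yusuf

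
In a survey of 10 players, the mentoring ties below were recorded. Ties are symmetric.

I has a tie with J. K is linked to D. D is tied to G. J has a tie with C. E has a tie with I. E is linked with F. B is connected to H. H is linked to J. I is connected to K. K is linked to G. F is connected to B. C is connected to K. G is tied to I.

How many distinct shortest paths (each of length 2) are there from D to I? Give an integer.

The shortest distance is 2. The length-2 paths are: D–G–I; D–K–I.
That gives 2 distinct shortest paths.

2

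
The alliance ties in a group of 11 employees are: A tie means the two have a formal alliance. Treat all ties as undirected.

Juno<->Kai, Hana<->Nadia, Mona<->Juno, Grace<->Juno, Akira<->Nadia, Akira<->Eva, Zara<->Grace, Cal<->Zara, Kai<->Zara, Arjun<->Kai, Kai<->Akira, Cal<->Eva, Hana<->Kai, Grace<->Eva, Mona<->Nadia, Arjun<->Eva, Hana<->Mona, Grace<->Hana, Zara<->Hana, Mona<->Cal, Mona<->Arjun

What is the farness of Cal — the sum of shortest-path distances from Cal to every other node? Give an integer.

17

Distances from Cal: Akira:2, Arjun:2, Eva:1, Grace:2, Hana:2, Juno:2, Kai:2, Mona:1, Nadia:2, Zara:1.
Sum = 2 + 2 + 1 + 2 + 2 + 2 + 2 + 1 + 2 + 1 = 17.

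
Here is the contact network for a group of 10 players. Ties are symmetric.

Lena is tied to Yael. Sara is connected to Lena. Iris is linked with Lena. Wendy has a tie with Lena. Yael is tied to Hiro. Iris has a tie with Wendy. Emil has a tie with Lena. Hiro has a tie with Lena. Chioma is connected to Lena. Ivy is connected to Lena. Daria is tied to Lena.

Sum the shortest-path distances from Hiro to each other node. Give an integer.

16

Distances from Hiro: Chioma:2, Daria:2, Emil:2, Iris:2, Ivy:2, Lena:1, Sara:2, Wendy:2, Yael:1.
Sum = 2 + 2 + 2 + 2 + 2 + 1 + 2 + 2 + 1 = 16.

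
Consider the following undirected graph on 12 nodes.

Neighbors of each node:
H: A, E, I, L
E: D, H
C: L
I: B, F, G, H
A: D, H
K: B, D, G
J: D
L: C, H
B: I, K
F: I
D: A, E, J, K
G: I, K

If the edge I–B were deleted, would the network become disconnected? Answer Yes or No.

Even without that edge, I still reaches B via I – G – K – B, so the network stays connected. Not a bridge.

No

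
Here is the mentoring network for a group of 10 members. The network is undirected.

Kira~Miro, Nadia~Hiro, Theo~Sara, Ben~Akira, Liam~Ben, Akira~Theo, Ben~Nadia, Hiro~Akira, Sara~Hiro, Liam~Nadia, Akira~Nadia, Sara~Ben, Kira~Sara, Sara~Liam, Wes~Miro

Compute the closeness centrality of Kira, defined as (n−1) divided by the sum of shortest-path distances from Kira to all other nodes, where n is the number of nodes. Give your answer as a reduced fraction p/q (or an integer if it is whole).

1/2

Distances from Kira: Akira:3, Ben:2, Hiro:2, Liam:2, Miro:1, Nadia:3, Sara:1, Theo:2, Wes:2. Sum = 18.
n = 10, so closeness = 9/18 = 1/2.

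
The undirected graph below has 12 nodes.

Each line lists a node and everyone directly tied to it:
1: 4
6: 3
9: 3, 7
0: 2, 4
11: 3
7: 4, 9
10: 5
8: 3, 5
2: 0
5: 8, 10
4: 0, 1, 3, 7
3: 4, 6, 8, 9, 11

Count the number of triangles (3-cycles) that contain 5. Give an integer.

5's neighbors are 8 and 10, but none of them are tied to each other, so no triangle contains 5.

0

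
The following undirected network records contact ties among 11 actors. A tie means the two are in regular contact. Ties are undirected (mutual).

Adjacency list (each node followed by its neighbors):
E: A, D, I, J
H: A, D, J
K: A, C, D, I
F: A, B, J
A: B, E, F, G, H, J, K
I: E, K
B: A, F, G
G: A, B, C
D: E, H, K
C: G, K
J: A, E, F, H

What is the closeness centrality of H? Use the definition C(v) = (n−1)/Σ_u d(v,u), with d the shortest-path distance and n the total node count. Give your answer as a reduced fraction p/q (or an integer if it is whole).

Distances from H: A:1, B:2, C:3, D:1, E:2, F:2, G:2, I:3, J:1, K:2. Sum = 19.
n = 11, so closeness = 10/19.

10/19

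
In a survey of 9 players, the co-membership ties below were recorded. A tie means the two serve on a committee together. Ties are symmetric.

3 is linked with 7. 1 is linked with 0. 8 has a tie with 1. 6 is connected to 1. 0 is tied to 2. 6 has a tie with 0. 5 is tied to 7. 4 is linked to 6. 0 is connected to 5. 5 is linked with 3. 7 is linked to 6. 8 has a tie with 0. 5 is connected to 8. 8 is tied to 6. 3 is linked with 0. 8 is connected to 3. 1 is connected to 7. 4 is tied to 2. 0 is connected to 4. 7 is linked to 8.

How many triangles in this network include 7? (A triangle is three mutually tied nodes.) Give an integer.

7's neighbors: 1, 3, 5, 6, and 8.
Neighbor pairs that are themselves tied: 7–1–6; 7–1–8; 7–3–5; 7–3–8; 7–5–8; 7–6–8. Each forms one triangle with 7, for 6 in total.

6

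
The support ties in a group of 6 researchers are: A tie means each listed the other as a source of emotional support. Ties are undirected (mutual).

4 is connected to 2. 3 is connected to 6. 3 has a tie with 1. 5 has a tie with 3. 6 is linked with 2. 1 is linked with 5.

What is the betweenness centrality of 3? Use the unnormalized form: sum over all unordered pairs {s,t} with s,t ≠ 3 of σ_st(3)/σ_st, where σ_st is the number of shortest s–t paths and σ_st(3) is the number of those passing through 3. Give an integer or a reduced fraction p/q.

Pairs whose geodesics pass through 3 — 4–5: 1; 4–1: 1; 2–5: 1; 2–1: 1; 5–6: 1; 6–1: 1.
All other pairs contribute 0.
Summing the contributions gives betweenness(3) = 6.

6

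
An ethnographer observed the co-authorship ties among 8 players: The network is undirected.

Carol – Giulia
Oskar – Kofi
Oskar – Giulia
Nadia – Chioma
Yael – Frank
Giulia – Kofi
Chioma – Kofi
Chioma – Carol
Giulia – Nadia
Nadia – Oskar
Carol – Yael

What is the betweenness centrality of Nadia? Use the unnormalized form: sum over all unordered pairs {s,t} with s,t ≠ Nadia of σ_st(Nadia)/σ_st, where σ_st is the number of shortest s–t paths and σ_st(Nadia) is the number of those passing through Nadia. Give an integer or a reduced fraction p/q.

5/6

Pairs whose geodesics pass through Nadia — Giulia–Chioma: 1/3; Chioma–Oskar: 1/2.
All other pairs contribute 0.
Summing the contributions gives betweenness(Nadia) = 5/6.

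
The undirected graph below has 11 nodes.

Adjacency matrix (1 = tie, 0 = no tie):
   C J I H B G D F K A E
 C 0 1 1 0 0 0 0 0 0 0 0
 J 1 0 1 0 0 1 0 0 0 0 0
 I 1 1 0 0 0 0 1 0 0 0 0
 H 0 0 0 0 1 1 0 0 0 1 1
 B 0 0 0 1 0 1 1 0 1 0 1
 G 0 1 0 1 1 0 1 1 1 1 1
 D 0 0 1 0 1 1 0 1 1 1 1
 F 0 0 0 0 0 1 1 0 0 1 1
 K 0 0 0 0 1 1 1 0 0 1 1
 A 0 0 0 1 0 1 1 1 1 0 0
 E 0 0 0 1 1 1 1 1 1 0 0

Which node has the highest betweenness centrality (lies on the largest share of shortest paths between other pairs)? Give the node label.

Unnormalized betweenness of each node: A:77/60, B:7/10, C:0, D:59/6, E:97/60, F:1/5, G:184/15, H:9/20, I:4, J:26/5, K:9/20.
G has the largest value, 184/15, making it the main broker — the node through which the most shortest paths run.

G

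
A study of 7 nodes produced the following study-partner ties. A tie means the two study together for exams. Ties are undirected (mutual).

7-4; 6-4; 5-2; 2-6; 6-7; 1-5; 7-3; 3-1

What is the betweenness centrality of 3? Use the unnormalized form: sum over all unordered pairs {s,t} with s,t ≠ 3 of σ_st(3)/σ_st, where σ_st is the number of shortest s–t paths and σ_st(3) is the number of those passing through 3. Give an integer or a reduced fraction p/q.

Pairs whose geodesics pass through 3 — 6–1: 1/2; 4–1: 1; 7–1: 1; 7–5: 1/2.
All other pairs contribute 0.
Summing the contributions gives betweenness(3) = 3.

3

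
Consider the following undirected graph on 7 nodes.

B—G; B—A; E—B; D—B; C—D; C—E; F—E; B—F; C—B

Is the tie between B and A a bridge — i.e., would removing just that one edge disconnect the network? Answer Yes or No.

Without the B–A edge there is no alternate route between B and A, so the network disconnects. It is a bridge.

Yes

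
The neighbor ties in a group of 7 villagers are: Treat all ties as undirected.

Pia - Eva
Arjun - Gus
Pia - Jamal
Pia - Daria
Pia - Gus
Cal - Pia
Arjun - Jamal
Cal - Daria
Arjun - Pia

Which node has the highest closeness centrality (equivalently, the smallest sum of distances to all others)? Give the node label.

Pia

Farness (sum of distances to all others) for each node — Arjun:9, Cal:10, Daria:10, Eva:11, Gus:10, Jamal:10, Pia:6.
The smallest farness is 6, for Pia, so Pia has the highest closeness.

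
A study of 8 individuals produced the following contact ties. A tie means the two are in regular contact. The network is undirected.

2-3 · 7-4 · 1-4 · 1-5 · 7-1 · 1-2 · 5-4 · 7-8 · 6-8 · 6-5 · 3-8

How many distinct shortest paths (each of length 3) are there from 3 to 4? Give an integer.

2

The shortest distance is 3. The length-3 paths are: 3–8–7–4; 3–2–1–4.
That gives 2 distinct shortest paths.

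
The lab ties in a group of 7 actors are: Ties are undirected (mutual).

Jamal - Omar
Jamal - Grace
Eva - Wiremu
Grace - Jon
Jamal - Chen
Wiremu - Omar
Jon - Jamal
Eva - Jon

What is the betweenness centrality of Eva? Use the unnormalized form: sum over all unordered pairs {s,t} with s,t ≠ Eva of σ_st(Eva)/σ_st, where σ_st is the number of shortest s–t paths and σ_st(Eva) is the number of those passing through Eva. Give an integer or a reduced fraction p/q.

3/2

Pairs whose geodesics pass through Eva — Grace–Wiremu: 1/2; Jon–Wiremu: 1.
All other pairs contribute 0.
Summing the contributions gives betweenness(Eva) = 3/2.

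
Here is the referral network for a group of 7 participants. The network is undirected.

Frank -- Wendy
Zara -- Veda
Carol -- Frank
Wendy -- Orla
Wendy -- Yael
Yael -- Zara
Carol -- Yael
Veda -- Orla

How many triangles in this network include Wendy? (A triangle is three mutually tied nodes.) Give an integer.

0

Wendy's neighbors are Frank, Orla, and Yael, but none of them are tied to each other, so no triangle contains Wendy.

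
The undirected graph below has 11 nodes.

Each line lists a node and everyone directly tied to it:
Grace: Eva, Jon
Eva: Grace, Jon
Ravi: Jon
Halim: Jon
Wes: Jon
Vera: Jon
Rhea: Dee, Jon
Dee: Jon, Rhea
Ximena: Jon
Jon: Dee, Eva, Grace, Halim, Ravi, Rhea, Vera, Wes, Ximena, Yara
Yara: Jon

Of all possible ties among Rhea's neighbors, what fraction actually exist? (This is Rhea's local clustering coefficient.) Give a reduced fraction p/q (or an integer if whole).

1

Rhea's neighbors: Dee and Jon (k = 2).
Possible neighbor pairs: C(2,2) = 1. Edges among them: Dee–Jon → e = 1.
Clustering(Rhea) = 1/1.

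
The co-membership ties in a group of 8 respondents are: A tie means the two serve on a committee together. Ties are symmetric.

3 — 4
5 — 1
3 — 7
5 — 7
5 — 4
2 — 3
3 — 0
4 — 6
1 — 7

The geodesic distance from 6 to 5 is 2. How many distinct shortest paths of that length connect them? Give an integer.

1

The shortest distance is 2, and the only length-2 path is 6–4–5. So there is exactly 1 shortest path.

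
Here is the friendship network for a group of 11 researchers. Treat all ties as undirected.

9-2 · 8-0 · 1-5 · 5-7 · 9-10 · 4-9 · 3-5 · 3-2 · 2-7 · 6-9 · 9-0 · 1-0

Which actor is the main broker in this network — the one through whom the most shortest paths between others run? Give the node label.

Unnormalized betweenness of each node: 0:44/3, 1:16/3, 2:79/6, 3:13/6, 4:0, 5:31/6, 6:0, 7:13/6, 8:0, 9:85/3, 10:0.
9 has the largest value, 85/3, making it the main broker — the node through which the most shortest paths run.

9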